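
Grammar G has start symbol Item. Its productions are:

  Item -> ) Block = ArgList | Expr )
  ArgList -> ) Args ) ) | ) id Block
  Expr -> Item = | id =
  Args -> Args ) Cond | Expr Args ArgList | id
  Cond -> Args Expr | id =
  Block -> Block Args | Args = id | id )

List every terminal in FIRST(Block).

{ ), id }

From Block -> Block Args: add FIRST(Block) = { ), id }.
From Block -> Args = id: add FIRST(Args) = { ), id }.
Block -> id ) contributes {id}.
Union: FIRST(Block) = { ), id }.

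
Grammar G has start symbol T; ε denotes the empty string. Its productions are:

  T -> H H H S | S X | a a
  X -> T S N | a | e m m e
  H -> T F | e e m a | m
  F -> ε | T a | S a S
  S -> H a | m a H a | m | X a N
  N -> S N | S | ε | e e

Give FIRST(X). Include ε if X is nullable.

From X -> T S N: add FIRST(T) = { a, e, m }.
X -> a contributes {a}.
X -> e m m e contributes {e}.
Union: FIRST(X) = { a, e, m }.

{ a, e, m }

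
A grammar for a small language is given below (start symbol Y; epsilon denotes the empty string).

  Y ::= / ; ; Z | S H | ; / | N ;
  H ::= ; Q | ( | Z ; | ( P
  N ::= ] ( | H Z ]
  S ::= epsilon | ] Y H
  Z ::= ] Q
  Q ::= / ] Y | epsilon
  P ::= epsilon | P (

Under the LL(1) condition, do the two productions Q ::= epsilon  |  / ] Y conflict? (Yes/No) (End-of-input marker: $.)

No

FIRST(epsilon) = { epsilon } and FIRST(/ ] Y) = { / }.
The first is nullable but FOLLOW(Q) = { $, (, ;, ] } is disjoint from FIRST of the second.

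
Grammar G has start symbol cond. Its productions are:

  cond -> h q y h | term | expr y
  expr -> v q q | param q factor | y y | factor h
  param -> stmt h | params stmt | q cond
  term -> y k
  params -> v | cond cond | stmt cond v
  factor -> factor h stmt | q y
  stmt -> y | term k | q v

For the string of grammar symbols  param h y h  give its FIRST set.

{ h, q, v, y }

Add FIRST(param) = { h, q, v, y }; param is not nullable, stop.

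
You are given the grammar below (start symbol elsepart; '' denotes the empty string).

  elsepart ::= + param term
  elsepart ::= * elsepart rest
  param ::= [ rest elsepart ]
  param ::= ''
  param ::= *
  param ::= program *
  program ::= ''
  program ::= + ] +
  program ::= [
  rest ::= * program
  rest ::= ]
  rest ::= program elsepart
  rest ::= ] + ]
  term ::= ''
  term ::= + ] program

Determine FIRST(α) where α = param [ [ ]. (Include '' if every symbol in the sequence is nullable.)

Add FIRST(param)\{''} = { *, +, [ }; param is nullable, continue.
[ is a terminal; add {[} and stop.

{ *, +, [ }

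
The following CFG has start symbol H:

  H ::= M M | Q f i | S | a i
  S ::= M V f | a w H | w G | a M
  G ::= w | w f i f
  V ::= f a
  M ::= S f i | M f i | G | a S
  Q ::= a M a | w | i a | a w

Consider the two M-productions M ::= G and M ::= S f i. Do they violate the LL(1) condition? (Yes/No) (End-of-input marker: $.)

FIRST(G) = { w } and FIRST(S f i) = { a, w }.
Both contain w, so the two alternatives are not disjoint — LL(1) conflict.

Yes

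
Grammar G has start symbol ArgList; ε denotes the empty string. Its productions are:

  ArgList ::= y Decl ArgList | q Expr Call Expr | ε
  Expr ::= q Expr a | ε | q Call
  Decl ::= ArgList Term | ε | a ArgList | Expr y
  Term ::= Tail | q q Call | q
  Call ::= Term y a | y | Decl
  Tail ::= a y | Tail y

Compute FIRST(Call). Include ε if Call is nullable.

From Call ::= Term y a: add FIRST(Term) = { a, q }.
Call ::= y contributes {y}.
From Call ::= Decl: add FIRST(Decl) = { a, q, y, ε } (including ε since Decl is nullable).
Union: FIRST(Call) = { a, q, y, ε }.

{ a, q, y, ε }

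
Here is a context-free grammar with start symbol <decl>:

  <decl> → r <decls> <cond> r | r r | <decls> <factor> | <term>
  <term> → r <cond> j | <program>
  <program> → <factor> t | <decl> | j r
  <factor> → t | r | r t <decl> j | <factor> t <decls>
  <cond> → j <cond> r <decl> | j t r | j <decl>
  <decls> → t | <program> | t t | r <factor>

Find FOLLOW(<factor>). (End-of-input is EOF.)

{ EOF, j, r, t }

In <decl> → <decls> <factor>: <factor> is at the end, add FOLLOW(<decl>) = { EOF, j, r, t }.
In <program> → <factor> t: add FIRST(t) = { t }.
In <factor> → <factor> t <decls>: add FIRST(t <decls>) = { t }.
In <decls> → r <factor>: <factor> is at the end, add FOLLOW(<decls>) = { EOF, j, r, t }.
Union: FOLLOW(<factor>) = { EOF, j, r, t }.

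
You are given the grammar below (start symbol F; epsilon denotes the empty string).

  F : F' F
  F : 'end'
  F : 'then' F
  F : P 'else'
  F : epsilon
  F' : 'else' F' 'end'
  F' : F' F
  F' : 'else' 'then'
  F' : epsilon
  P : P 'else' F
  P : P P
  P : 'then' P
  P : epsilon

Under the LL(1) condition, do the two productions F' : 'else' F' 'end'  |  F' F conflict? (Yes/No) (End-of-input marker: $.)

FIRST('else' F' 'end') = { 'else' } and FIRST(F' F) = { 'else', 'end', 'then', epsilon }.
Both contain 'else', so the two alternatives are not disjoint — LL(1) conflict.

Yes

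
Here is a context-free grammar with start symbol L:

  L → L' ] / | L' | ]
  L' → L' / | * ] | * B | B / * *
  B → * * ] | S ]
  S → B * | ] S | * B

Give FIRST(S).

{ *, ] }

From S → B *: add FIRST(B) = { *, ] }.
S → ] S contributes {]}.
S → * B contributes {*}.
Union: FIRST(S) = { *, ] }.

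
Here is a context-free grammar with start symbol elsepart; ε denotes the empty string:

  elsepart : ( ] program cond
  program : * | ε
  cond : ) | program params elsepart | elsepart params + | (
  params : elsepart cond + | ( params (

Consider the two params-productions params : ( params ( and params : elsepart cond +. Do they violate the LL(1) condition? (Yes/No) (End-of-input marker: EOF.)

Yes

FIRST(( params () = { ( } and FIRST(elsepart cond +) = { ( }.
Both contain (, so the two alternatives are not disjoint — LL(1) conflict.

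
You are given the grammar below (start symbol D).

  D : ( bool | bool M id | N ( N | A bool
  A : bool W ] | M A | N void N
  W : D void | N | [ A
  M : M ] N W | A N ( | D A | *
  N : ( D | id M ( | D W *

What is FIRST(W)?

{ (, *, [, bool, id }

From W : D void: add FIRST(D) = { (, *, bool, id }.
From W : N: add FIRST(N) = { (, *, bool, id }.
W : [ A contributes {[}.
Union: FIRST(W) = { (, *, [, bool, id }.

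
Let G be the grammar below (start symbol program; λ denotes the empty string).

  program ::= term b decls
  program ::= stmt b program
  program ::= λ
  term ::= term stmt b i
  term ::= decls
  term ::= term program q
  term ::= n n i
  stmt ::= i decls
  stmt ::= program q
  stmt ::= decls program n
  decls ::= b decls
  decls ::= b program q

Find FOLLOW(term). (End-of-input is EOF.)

{ b, i, n, q }

In program ::= term b decls: add FIRST(b decls) = { b }.
In term ::= term stmt b i: add FIRST(stmt b i) = { b, i, n, q }.
In term ::= term program q: add FIRST(program q) = { b, i, n, q }.
Union: FOLLOW(term) = { b, i, n, q }.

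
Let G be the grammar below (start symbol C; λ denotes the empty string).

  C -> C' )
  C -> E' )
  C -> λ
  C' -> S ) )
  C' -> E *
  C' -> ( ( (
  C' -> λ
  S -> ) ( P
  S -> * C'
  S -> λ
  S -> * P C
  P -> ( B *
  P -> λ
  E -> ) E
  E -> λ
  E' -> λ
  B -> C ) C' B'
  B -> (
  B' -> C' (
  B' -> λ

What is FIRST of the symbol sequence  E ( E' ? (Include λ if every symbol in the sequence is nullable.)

Add FIRST(E)\{λ} = { ) }; E is nullable, continue.
( is a terminal; add {(} and stop.

{ (, ) }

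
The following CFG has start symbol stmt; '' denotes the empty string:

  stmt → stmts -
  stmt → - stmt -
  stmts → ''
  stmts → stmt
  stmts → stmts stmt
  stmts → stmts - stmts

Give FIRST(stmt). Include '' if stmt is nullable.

{ - }

From stmt → stmts -: stmts nullable, take FIRST(stmts) ∪ {-} = { - }.
stmt → - stmt - contributes {-}.
Union: FIRST(stmt) = { - }.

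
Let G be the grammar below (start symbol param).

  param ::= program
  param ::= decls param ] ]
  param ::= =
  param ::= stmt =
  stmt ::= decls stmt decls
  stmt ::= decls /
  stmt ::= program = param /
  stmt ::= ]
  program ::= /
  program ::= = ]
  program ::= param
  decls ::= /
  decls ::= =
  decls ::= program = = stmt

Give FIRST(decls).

decls ::= / contributes {/}.
decls ::= = contributes {=}.
From decls ::= program = = stmt: add FIRST(program) = { /, =, ] }.
Union: FIRST(decls) = { /, =, ] }.

{ /, =, ] }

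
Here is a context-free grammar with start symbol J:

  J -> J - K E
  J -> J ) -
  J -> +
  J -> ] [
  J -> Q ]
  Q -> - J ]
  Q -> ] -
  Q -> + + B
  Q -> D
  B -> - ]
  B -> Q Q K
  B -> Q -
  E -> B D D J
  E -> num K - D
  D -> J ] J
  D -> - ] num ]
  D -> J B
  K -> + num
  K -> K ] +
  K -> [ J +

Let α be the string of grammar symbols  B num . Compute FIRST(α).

{ +, -, ] }

Add FIRST(B) = { +, -, ] }; B is not nullable, stop.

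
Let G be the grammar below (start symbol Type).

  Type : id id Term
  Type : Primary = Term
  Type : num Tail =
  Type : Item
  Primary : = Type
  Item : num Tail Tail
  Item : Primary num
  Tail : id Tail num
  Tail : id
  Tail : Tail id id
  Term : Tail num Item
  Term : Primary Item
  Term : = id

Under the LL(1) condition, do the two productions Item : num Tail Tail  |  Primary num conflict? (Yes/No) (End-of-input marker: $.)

FIRST(num Tail Tail) = { num } and FIRST(Primary num) = { = }.
The FIRST sets are disjoint and neither alternative is nullable — no conflict.

No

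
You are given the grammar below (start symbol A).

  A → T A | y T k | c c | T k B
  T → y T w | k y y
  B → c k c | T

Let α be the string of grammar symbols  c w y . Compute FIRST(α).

{ c }

c is a terminal; add {c} and stop.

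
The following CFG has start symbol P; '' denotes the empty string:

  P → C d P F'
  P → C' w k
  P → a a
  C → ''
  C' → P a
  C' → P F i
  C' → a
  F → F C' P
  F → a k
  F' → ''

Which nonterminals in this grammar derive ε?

Directly nullable (have an ''-production): C, F'.
No other nonterminal has a production whose RHS symbols are all nullable.

{ C, F' }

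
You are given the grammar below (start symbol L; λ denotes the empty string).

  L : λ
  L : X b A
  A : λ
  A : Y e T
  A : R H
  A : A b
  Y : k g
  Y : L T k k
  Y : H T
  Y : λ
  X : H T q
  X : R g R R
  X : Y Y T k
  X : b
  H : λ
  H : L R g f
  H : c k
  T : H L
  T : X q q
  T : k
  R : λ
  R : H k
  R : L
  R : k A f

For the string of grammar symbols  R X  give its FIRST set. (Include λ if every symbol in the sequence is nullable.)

Add FIRST(R)\{λ} = { b, c, g, k, q }; R is nullable, continue.
Add FIRST(X) = { b, c, g, k, q }; X is not nullable, stop.

{ b, c, g, k, q }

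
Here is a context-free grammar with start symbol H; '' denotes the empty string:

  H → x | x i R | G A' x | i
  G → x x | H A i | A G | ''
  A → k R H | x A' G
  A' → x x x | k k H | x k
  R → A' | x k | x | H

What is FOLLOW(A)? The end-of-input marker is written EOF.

In G → H A i: add FIRST(i) = { i }.
In G → A G: add FIRST(G)\{''} = { i, k, x }.
  Since G is nullable, also add FOLLOW(G) = { i, k, x }.
Union: FOLLOW(A) = { i, k, x }.

{ i, k, x }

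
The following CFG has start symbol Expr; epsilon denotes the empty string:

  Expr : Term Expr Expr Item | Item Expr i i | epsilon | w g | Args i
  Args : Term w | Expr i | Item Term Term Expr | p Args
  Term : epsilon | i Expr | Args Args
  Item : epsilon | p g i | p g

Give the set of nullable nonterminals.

Directly nullable (have an epsilon-production): Expr, Term, Item.
Args : Item Term Term Expr with every symbol nullable, so Args is nullable.

{ Args, Expr, Item, Term }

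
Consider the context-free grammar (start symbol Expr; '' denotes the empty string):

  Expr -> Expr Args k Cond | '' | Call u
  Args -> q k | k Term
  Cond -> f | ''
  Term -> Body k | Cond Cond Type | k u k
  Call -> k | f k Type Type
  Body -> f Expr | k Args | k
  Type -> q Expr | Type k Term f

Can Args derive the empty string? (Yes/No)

Nullable nonterminals: Cond, Expr.
No production of Args has an RHS whose symbols are all nullable, so Args is not nullable.

No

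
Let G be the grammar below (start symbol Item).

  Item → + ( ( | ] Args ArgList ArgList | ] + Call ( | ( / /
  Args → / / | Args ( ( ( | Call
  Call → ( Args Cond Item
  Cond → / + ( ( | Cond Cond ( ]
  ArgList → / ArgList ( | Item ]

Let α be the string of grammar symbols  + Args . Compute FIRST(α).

{ + }

+ is a terminal; add {+} and stop.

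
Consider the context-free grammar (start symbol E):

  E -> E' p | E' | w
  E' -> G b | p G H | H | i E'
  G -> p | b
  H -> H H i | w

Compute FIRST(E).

{ b, i, p, w }

From E -> E' p: add FIRST(E') = { b, i, p, w }.
From E -> E': add FIRST(E') = { b, i, p, w }.
E -> w contributes {w}.
Union: FIRST(E) = { b, i, p, w }.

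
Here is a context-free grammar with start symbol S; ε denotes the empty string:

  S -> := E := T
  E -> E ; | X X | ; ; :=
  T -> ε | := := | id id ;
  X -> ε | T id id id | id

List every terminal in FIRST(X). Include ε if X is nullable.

X -> ε contributes ε.
From X -> T id id id: T nullable, take FIRST(T) ∪ {id} = { :=, id }.
X -> id contributes {id}.
Union: FIRST(X) = { :=, id, ε }.

{ :=, id, ε }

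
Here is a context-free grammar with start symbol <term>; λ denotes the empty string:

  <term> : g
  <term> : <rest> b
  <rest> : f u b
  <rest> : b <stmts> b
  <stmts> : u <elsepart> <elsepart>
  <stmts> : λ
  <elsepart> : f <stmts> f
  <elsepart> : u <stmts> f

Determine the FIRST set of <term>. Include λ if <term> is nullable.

<term> : g contributes {g}.
From <term> : <rest> b: add FIRST(<rest>) = { b, f }.
Union: FIRST(<term>) = { b, f, g }.

{ b, f, g }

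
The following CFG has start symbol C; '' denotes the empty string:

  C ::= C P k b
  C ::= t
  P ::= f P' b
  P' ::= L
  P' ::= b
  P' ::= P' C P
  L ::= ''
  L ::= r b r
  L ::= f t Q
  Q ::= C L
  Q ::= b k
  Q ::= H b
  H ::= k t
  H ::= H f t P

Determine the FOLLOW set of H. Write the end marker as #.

{ b, f }

In Q ::= H b: add FIRST(b) = { b }.
In H ::= H f t P: add FIRST(f t P) = { f }.
Union: FOLLOW(H) = { b, f }.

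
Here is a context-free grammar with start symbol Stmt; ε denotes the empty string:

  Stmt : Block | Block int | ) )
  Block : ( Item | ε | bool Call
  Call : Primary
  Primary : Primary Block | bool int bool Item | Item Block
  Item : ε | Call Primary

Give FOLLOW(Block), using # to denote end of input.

In Stmt : Block: Block is at the end, add FOLLOW(Stmt) = { # }.
In Stmt : Block int: add FIRST(int) = { int }.
In Primary : Primary Block: Block is at the end, add FOLLOW(Primary) = { #, (, bool, int }.
In Primary : Item Block: Block is at the end, add FOLLOW(Primary) = { #, (, bool, int }.
Union: FOLLOW(Block) = { #, (, bool, int }.

{ #, (, bool, int }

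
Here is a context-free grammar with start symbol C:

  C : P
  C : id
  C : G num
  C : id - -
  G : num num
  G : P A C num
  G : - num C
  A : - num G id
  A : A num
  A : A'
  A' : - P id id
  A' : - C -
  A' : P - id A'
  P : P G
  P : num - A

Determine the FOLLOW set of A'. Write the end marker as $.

{ $, -, id, num }

In A : A': A' is at the end, add FOLLOW(A) = { $, -, id, num }.
In A' : P - id A': A' is at the end, add FOLLOW(A') = { $, -, id, num }.
Union: FOLLOW(A') = { $, -, id, num }.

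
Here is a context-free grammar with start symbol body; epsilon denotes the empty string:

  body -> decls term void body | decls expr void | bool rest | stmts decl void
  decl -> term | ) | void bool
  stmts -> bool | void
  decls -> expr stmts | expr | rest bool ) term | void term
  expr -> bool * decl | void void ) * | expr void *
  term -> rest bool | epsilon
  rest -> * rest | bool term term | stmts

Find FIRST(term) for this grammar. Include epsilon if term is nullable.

{ *, bool, void, epsilon }

From term -> rest bool: add FIRST(rest) = { *, bool, void }.
term -> epsilon contributes epsilon.
Union: FIRST(term) = { *, bool, void, epsilon }.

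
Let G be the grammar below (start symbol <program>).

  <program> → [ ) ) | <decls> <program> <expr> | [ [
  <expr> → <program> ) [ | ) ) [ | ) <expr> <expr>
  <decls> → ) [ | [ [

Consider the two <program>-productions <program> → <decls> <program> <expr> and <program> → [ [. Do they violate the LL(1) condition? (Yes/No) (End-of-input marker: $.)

Yes

FIRST(<decls> <program> <expr>) = { ), [ } and FIRST([ [) = { [ }.
Both contain [, so the two alternatives are not disjoint — LL(1) conflict.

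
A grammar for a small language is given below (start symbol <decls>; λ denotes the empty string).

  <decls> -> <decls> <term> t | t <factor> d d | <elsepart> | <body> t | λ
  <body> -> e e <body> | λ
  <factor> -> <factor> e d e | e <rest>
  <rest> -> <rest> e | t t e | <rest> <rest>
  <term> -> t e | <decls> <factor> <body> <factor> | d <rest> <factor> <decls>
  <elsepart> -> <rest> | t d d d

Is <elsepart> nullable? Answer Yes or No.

Nullable nonterminals: <body>, <decls>.
No production of <elsepart> has an RHS whose symbols are all nullable, so <elsepart> is not nullable.

No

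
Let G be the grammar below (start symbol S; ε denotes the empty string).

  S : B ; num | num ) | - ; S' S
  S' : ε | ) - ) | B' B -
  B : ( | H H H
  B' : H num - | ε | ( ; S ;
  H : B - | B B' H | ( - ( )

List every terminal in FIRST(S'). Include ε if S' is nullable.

{ (, ), ε }

S' : ε contributes ε.
S' : ) - ) contributes {)}.
From S' : B' B -: B' nullable, take FIRST(B') ∪ FIRST(B) = { ( }.
Union: FIRST(S') = { (, ), ε }.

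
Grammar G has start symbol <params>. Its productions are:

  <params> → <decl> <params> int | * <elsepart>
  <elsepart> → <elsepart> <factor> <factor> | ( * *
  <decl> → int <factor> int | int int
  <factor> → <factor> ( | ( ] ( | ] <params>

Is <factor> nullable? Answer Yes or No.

No nonterminal in this grammar is nullable.
No production of <factor> has an RHS whose symbols are all nullable, so <factor> is not nullable.

No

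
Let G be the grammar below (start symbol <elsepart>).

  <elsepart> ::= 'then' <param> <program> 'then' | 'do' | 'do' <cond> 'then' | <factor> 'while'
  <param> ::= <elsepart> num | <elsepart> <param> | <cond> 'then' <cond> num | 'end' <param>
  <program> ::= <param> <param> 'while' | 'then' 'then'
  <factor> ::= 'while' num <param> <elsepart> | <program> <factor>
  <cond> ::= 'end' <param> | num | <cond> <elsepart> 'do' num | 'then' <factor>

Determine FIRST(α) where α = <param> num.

Add FIRST(<param>) = { 'do', 'end', 'then', 'while', num }; <param> is not nullable, stop.

{ 'do', 'end', 'then', 'while', num }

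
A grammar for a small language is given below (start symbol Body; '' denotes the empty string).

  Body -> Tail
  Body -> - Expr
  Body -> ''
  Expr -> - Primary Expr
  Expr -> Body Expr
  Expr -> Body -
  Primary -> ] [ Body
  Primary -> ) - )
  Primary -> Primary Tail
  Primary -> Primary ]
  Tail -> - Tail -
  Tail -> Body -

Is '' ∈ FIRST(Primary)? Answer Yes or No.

Nullable nonterminals: Body.
No production of Primary has an RHS whose symbols are all nullable, so Primary is not nullable.

No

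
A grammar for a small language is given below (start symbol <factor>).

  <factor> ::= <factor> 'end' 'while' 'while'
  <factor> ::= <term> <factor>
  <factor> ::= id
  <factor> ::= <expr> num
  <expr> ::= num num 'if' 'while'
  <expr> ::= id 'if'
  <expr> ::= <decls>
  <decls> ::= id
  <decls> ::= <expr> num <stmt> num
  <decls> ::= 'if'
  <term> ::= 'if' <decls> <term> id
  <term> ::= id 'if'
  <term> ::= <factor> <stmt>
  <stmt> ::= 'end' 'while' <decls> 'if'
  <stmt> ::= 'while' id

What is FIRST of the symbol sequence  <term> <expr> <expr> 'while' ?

Add FIRST(<term>) = { 'if', id, num }; <term> is not nullable, stop.

{ 'if', id, num }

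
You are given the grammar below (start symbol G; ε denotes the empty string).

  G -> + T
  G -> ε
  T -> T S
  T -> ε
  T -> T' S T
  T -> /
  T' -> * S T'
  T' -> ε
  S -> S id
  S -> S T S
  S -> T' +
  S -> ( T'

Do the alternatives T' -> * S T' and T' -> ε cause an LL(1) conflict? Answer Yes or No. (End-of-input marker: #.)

Yes

FIRST(* S T') = { * } and FIRST(ε) = { ε }.
The second alternative is nullable and FOLLOW(T') = { #, (, *, +, /, id } shares * with FIRST of the first — conflict.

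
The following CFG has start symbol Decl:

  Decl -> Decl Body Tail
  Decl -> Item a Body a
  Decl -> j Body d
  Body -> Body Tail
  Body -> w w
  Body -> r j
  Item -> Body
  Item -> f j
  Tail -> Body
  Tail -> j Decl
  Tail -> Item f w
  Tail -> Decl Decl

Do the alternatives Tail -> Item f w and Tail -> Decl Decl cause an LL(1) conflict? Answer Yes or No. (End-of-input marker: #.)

FIRST(Item f w) = { f, r, w } and FIRST(Decl Decl) = { f, j, r, w }.
Both contain f, so the two alternatives are not disjoint — LL(1) conflict.

Yes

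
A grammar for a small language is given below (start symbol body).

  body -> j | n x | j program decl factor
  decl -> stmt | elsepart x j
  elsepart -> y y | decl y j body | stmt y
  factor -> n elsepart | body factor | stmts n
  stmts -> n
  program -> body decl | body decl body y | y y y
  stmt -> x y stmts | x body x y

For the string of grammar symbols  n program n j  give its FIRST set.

{ n }

n is a terminal; add {n} and stop.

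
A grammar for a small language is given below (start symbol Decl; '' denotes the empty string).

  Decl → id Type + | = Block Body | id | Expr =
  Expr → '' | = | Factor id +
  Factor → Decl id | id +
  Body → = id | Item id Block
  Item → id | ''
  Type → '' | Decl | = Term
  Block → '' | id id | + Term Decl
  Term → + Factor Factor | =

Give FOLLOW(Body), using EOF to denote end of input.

In Decl → = Block Body: Body is at the end, add FOLLOW(Decl) = { EOF, +, =, id }.
Union: FOLLOW(Body) = { EOF, +, =, id }.

{ EOF, +, =, id }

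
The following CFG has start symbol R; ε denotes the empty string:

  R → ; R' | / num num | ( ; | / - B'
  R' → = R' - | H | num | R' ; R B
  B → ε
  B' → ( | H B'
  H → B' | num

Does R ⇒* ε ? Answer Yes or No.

Nullable nonterminals: B.
No production of R has an RHS whose symbols are all nullable, so R is not nullable.

No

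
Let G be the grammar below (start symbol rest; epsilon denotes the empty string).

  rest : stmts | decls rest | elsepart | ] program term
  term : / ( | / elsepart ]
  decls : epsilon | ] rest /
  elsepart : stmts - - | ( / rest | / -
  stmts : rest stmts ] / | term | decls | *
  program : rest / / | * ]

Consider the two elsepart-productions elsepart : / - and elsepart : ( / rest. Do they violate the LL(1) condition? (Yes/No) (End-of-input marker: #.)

FIRST(/ -) = { / } and FIRST(( / rest) = { ( }.
The FIRST sets are disjoint and neither alternative is nullable — no conflict.

No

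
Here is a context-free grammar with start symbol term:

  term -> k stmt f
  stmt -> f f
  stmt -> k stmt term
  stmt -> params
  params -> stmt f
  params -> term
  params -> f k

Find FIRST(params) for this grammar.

{ f, k }

From params -> stmt f: add FIRST(stmt) = { f, k }.
From params -> term: add FIRST(term) = { k }.
params -> f k contributes {f}.
Union: FIRST(params) = { f, k }.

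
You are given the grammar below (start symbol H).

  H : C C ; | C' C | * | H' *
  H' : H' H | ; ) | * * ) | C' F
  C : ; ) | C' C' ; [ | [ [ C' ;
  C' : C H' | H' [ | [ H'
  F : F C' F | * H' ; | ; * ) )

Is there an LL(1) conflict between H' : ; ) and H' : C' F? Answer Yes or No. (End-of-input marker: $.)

Yes

FIRST(; )) = { ; } and FIRST(C' F) = { *, ;, [ }.
Both contain ;, so the two alternatives are not disjoint — LL(1) conflict.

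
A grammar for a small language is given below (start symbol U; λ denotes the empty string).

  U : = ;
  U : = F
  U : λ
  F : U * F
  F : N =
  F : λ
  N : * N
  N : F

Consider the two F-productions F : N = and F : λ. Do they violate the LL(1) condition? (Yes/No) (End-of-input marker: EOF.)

Yes

FIRST(N =) = { *, = } and FIRST(λ) = { λ }.
The second alternative is nullable and FOLLOW(F) = { EOF, *, = } shares * with FIRST of the first — conflict.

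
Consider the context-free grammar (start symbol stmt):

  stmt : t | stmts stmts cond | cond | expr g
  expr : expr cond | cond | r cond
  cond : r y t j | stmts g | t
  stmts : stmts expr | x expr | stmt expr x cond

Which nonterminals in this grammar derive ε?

No nonterminal has an empty production or an RHS whose symbols are all nullable.

{ } (none)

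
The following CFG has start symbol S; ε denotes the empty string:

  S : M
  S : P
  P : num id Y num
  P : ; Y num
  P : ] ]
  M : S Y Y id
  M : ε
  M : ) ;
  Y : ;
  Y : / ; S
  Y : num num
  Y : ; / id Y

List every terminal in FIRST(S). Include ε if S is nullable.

From S : M: add FIRST(M) = { ), /, ;, ], num, ε } (including ε since M is nullable).
From S : P: add FIRST(P) = { ;, ], num }.
Union: FIRST(S) = { ), /, ;, ], num, ε }.

{ ), /, ;, ], num, ε }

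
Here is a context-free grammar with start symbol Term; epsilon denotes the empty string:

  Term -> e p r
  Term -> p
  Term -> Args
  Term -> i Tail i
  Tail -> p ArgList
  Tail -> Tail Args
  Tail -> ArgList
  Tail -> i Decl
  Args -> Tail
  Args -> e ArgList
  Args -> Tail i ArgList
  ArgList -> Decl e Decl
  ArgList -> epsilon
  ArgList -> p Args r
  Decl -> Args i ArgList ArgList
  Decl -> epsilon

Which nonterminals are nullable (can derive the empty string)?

Directly nullable (have an epsilon-production): ArgList, Decl.
Tail -> Tail Args with every symbol nullable, so Tail is nullable.
Args -> Tail with every symbol nullable, so Args is nullable.
Term -> Args with every symbol nullable, so Term is nullable.

{ ArgList, Args, Decl, Tail, Term }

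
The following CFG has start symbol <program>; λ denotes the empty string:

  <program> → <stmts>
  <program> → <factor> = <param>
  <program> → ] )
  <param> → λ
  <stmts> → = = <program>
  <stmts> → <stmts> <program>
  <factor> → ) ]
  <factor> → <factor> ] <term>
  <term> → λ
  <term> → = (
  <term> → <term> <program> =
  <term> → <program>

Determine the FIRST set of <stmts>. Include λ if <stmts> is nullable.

<stmts> → = = <program> contributes {=}.
From <stmts> → <stmts> <program>: add FIRST(<stmts>) = { = }.
Union: FIRST(<stmts>) = { = }.

{ = }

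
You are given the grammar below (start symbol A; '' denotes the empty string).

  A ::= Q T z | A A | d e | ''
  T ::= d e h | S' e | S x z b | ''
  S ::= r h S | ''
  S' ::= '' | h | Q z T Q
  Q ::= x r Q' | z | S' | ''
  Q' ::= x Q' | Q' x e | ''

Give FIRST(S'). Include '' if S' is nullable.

{ h, x, z, '' }

S' ::= '' contributes ''.
S' ::= h contributes {h}.
From S' ::= Q z T Q: Q nullable, take FIRST(Q) ∪ {z} = { h, x, z }.
Union: FIRST(S') = { h, x, z, '' }.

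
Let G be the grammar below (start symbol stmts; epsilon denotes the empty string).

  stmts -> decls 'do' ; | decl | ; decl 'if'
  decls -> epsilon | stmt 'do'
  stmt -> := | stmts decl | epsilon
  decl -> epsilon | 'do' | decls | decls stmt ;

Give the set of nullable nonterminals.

{ decl, decls, stmt, stmts }

Directly nullable (have an epsilon-production): decls, stmt, decl.
stmts -> decl with every symbol nullable, so stmts is nullable.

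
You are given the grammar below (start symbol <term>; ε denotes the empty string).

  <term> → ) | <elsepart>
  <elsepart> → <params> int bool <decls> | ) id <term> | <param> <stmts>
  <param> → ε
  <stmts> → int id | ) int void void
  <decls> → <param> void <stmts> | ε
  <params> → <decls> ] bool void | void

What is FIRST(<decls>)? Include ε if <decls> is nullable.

{ void, ε }

From <decls> → <param> void <stmts>: <param> nullable, take FIRST(<param>) ∪ {void} = { void }.
<decls> → ε contributes ε.
Union: FIRST(<decls>) = { void, ε }.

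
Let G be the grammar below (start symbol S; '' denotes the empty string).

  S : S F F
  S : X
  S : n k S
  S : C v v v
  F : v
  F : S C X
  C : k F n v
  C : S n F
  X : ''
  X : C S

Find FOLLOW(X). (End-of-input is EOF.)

{ EOF, k, n, v }

In S : X: X is at the end, add FOLLOW(S) = { EOF, k, n, v }.
In F : S C X: X is at the end, add FOLLOW(F) = { EOF, k, n, v }.
Union: FOLLOW(X) = { EOF, k, n, v }.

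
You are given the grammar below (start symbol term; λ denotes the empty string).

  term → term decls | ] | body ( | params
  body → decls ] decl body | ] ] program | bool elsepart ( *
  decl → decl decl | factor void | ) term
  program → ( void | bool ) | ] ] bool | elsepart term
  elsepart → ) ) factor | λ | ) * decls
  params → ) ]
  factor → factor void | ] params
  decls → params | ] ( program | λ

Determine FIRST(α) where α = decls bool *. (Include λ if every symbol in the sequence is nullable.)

Add FIRST(decls)\{λ} = { ), ] }; decls is nullable, continue.
bool is a terminal; add {bool} and stop.

{ ), ], bool }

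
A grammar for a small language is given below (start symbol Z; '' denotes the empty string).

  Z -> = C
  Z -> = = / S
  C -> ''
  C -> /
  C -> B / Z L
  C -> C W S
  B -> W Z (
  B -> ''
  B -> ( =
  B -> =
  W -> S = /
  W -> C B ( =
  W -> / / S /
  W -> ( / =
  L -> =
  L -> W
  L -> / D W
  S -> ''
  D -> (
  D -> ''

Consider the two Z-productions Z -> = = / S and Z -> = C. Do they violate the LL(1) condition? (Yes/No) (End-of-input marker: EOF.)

FIRST(= = / S) = { = } and FIRST(= C) = { = }.
Both contain =, so the two alternatives are not disjoint — LL(1) conflict.

Yes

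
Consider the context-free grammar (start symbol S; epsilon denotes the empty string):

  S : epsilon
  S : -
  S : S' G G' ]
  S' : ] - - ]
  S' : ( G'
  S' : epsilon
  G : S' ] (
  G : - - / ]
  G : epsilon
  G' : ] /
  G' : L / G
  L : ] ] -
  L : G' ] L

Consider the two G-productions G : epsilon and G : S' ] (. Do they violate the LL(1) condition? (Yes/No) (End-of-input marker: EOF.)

Yes

FIRST(epsilon) = { epsilon } and FIRST(S' ] () = { (, ] }.
The first alternative is nullable and FOLLOW(G) = { (, -, ] } shares ( with FIRST of the second — conflict.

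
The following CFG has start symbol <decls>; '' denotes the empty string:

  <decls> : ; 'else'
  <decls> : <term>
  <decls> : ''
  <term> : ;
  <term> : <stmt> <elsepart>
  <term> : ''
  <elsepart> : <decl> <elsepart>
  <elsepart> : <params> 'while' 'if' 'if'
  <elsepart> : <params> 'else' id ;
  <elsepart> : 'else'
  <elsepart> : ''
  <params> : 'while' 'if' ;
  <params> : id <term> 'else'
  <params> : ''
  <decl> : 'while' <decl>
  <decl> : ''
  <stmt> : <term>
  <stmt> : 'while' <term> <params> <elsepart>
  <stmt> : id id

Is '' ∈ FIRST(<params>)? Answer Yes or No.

<params> has an ''-production, so <params> ⇒ ''.

Yes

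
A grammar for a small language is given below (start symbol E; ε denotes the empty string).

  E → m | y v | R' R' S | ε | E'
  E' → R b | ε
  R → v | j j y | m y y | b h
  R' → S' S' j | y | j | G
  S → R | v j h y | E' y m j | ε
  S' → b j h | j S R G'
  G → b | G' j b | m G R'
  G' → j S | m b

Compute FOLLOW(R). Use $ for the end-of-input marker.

{ $, b, j, m, v }

In E' → R b: add FIRST(b) = { b }.
In S → R: R is at the end, add FOLLOW(S) = { $, b, j, m, v }.
In S' → j S R G': add FIRST(G') = { j, m }.
Union: FOLLOW(R) = { $, b, j, m, v }.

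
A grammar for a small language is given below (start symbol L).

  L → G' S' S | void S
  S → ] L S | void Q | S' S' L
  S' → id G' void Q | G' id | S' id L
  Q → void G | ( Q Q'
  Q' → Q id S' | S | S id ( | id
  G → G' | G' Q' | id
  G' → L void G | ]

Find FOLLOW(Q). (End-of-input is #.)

{ #, (, ], id, void }

In S → void Q: Q is at the end, add FOLLOW(S) = { #, (, ], id, void }.
In S' → id G' void Q: Q is at the end, add FOLLOW(S') = { #, (, ], id, void }.
In Q → ( Q Q': add FIRST(Q') = { (, ], id, void }.
In Q' → Q id S': add FIRST(id S') = { id }.
Union: FOLLOW(Q) = { #, (, ], id, void }.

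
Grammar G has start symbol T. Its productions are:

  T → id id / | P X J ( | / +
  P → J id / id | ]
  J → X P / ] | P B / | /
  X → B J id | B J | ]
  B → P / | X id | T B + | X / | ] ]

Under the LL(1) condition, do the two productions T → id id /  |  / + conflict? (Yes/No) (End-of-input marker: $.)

No

FIRST(id id /) = { id } and FIRST(/ +) = { / }.
The FIRST sets are disjoint and neither alternative is nullable — no conflict.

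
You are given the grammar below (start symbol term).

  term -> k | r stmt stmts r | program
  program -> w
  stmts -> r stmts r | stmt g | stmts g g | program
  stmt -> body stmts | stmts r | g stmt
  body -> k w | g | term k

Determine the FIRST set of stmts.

{ g, k, r, w }

stmts -> r stmts r contributes {r}.
From stmts -> stmt g: add FIRST(stmt) = { g, k, r, w }.
From stmts -> stmts g g: add FIRST(stmts) = { g, k, r, w }.
From stmts -> program: add FIRST(program) = { w }.
Union: FIRST(stmts) = { g, k, r, w }.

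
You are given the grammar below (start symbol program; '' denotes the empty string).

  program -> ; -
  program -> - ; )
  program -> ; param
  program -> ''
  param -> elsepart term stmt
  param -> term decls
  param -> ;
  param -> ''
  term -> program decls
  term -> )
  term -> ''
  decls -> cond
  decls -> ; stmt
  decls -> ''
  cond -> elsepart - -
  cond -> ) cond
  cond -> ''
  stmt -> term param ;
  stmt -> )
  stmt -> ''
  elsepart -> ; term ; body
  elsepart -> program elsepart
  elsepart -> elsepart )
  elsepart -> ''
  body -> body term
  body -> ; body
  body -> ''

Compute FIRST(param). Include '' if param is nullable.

{ ), -, ;, '' }

From param -> elsepart term stmt: elsepart, term, stmt nullable, take FIRST(elsepart) ∪ FIRST(term) ∪ FIRST(stmt) = { ), -, ; }; also '' since the whole RHS is nullable.
From param -> term decls: term, decls nullable, take FIRST(term) ∪ FIRST(decls) = { ), -, ; }; also '' since the whole RHS is nullable.
param -> ; contributes {;}.
param -> '' contributes ''.
Union: FIRST(param) = { ), -, ;, '' }.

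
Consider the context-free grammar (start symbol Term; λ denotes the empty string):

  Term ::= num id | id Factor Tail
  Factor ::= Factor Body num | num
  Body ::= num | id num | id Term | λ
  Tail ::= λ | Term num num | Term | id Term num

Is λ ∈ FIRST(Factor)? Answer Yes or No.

Nullable nonterminals: Body, Tail.
No production of Factor has an RHS whose symbols are all nullable, so Factor is not nullable.

No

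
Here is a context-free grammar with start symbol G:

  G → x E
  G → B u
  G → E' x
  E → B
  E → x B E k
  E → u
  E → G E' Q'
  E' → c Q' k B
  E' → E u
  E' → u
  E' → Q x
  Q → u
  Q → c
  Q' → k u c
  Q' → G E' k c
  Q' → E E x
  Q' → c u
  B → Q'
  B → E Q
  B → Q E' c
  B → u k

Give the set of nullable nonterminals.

{ } (none)

No nonterminal has an empty production or an RHS whose symbols are all nullable.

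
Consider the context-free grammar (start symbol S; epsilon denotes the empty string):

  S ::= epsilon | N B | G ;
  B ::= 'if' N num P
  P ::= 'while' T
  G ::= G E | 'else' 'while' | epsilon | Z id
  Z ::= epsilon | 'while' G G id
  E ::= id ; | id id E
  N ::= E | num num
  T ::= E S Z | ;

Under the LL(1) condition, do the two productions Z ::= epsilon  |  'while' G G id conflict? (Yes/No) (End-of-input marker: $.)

FIRST(epsilon) = { epsilon } and FIRST('while' G G id) = { 'while' }.
The first alternative is nullable and FOLLOW(Z) = { $, 'while', id } shares 'while' with FIRST of the second — conflict.

Yes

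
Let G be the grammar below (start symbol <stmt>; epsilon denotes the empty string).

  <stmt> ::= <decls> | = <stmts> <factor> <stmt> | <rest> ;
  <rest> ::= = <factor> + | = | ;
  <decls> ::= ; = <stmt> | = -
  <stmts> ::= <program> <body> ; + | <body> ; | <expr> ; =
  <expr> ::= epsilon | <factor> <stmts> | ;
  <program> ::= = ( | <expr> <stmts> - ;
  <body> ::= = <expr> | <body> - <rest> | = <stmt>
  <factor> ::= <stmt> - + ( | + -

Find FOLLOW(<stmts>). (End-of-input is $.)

{ +, -, ;, = }

In <stmt> ::= = <stmts> <factor> <stmt>: add FIRST(<factor> <stmt>) = { +, ;, = }.
In <expr> ::= <factor> <stmts>: <stmts> is at the end, add FOLLOW(<expr>) = { +, -, ;, = }.
In <program> ::= <expr> <stmts> - ;: add FIRST(- ;) = { - }.
Union: FOLLOW(<stmts>) = { +, -, ;, = }.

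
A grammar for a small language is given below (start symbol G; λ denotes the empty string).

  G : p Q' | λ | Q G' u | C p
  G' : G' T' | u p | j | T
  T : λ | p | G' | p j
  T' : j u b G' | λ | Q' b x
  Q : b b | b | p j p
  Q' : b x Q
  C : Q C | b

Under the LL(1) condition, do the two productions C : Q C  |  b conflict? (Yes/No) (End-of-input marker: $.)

Yes

FIRST(Q C) = { b, p } and FIRST(b) = { b }.
Both contain b, so the two alternatives are not disjoint — LL(1) conflict.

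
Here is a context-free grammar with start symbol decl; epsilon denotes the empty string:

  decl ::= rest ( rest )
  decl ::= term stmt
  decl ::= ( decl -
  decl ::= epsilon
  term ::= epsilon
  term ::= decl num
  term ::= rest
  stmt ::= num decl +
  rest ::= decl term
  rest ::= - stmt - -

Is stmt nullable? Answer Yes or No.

No

Nullable nonterminals: decl, rest, term.
No production of stmt has an RHS whose symbols are all nullable, so stmt is not nullable.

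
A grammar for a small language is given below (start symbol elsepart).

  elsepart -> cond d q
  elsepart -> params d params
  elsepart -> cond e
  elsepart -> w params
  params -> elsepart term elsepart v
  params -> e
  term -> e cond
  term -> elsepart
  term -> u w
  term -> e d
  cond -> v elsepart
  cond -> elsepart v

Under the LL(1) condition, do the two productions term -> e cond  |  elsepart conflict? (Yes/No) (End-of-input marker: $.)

FIRST(e cond) = { e } and FIRST(elsepart) = { e, v, w }.
Both contain e, so the two alternatives are not disjoint — LL(1) conflict.

Yes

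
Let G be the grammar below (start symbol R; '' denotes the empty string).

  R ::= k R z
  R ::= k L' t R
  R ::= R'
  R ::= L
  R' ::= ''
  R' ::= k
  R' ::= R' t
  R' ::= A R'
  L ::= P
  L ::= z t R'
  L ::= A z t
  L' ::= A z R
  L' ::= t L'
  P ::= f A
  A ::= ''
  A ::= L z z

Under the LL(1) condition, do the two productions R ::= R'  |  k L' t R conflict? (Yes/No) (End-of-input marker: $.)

Yes

FIRST(R') = { f, k, t, z, '' } and FIRST(k L' t R) = { k }.
Both contain k, so the two alternatives are not disjoint — LL(1) conflict.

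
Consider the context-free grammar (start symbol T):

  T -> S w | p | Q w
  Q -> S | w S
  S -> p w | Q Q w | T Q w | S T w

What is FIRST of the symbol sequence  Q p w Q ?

{ p, w }

Add FIRST(Q) = { p, w }; Q is not nullable, stop.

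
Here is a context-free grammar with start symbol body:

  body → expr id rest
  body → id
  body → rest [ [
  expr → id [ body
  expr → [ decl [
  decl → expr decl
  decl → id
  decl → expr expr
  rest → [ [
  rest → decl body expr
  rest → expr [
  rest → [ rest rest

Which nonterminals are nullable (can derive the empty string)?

No nonterminal has an empty production or an RHS whose symbols are all nullable.

{ } (none)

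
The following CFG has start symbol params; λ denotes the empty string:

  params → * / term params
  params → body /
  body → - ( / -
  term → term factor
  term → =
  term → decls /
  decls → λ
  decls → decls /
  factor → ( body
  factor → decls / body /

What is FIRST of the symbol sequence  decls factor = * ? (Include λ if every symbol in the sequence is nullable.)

{ (, / }

Add FIRST(decls)\{λ} = { / }; decls is nullable, continue.
Add FIRST(factor) = { (, / }; factor is not nullable, stop.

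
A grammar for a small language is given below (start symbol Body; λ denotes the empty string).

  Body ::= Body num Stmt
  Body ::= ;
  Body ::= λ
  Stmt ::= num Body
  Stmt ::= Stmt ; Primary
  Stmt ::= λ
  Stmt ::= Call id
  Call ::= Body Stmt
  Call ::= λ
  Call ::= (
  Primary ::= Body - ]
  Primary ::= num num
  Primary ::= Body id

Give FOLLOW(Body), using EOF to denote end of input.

Body is the start symbol, so EOF ∈ FOLLOW(Body).
In Body ::= Body num Stmt: add FIRST(num Stmt) = { num }.
In Stmt ::= num Body: Body is at the end, add FOLLOW(Stmt) = { EOF, (, -, ;, id, num }.
In Call ::= Body Stmt: add FIRST(Stmt)\{λ} = { (, ;, id, num }.
  Since Stmt is nullable, also add FOLLOW(Call) = { id }.
In Primary ::= Body - ]: add FIRST(- ]) = { - }.
In Primary ::= Body id: add FIRST(id) = { id }.
Union: FOLLOW(Body) = { EOF, (, -, ;, id, num }.

{ EOF, (, -, ;, id, num }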